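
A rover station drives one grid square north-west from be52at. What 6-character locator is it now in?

Longitude subsquare a = 0; −1 → -1, wraps to 23 = x, carry into square.
Longitude square 5; −1 → 4.
Latitude subsquare t = 19; +1 → 20 = u.

BE42xu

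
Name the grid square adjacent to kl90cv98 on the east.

Longitude extended square 9; +1 → 10, wraps to 0, carry into subsquare.
Longitude subsquare c = 2; +1 → 3 = d.
The latitude characters are unchanged.

KL90dv08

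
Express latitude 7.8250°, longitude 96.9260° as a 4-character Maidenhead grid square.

NJ87

Offset from 180°W / 90°S: lon 276.93°, lat 97.83°.
Field: 276.93/20 → 13 → N, 97.83/10 → 9 → J; chars NJ.
Square: 16.93/2 → 8, 7.83/1 → 7; chars 87.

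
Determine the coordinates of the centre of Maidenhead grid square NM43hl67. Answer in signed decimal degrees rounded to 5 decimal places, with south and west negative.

33.48958, 88.63750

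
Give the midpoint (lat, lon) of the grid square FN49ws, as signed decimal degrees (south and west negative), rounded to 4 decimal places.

49.7708, -70.1250

Field F=5, N=13: +5·20° lon, +13·10° lat → SW at lon -80°, lat 40°.
Square 4, 9: +4·2° lon, +9·1° lat → SW at lon -72°, lat 49°.
Subsquare w=22, s=18: +22·0.0833333° lon, +18·0.0416667° lat → SW at lon -70.1667°, lat 49.75°.
Cell spans 0.0833333° lon × 0.0416667° lat. Centre is SW corner plus half of each.
latitude 49.7708, longitude -70.1250.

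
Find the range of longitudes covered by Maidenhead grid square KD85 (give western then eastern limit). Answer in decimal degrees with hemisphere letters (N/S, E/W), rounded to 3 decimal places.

Field K=10, D=3: +10·20° lon, +3·10° lat → SW at lon 20°, lat -60°.
Square 8, 5: +8·2° lon, +5·1° lat → SW at lon 36°, lat -55°.
Cell spans 2° lon × 1° lat.
west 36.000° E, east 38.000° E.

36.000° E, 38.000° E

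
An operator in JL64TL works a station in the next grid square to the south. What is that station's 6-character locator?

Latitude subsquare l = 11; −1 → 10 = k.
The longitude characters are unchanged.

JL64tk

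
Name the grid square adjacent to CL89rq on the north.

CL89rr

Latitude subsquare q = 16; +1 → 17 = r.
The longitude characters are unchanged.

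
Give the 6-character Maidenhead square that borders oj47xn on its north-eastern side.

Longitude subsquare x = 23; +1 → 24, wraps to 0 = a, carry into square.
Longitude square 4; +1 → 5.
Latitude subsquare n = 13; +1 → 14 = o.

OJ57ao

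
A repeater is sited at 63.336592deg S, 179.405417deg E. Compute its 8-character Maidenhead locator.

RC96qp89

Offset from 180°W / 90°S: lon 359.40542°, lat 26.66341°.
Field: 359.40542/20 → 17 → R, 26.66341/10 → 2 → C; chars RC.
Square: 19.40542/2 → 9, 6.66341/1 → 6; chars 96.
Subsquare: 1.40542/0.0833333 → 16 → q, 0.66341/0.0416667 → 15 → p; chars qp.
Extended square: 0.07208/0.00833333 → 8, 0.03841/0.00416667 → 9; chars 89.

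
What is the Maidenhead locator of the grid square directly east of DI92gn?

Longitude subsquare g = 6; +1 → 7 = h.
The latitude characters are unchanged.

DI92hn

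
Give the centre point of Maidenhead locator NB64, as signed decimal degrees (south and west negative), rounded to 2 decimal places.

-75.50, 93.00

Field N=13, B=1: +13·20° lon, +1·10° lat → SW at lon 80°, lat -80°.
Square 6, 4: +6·2° lon, +4·1° lat → SW at lon 92°, lat -76°.
Cell spans 2° lon × 1° lat. Centre is SW corner plus half of each.
latitude -75.50, longitude 93.00.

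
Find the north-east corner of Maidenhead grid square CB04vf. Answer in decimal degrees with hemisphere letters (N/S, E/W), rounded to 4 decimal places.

75.7500° S, 138.1667° W

Field C=2, B=1: +2·20° lon, +1·10° lat → SW at lon -140°, lat -80°.
Square 0, 4: +0·2° lon, +4·1° lat → SW at lon -140°, lat -76°.
Subsquare v=21, f=5: +21·0.0833333° lon, +5·0.0416667° lat → SW at lon -138.25°, lat -75.7917°.
Cell spans 0.0833333° lon × 0.0416667° lat. NE corner is SW corner plus one full cell.
latitude 75.7500° S, longitude 138.1667° W.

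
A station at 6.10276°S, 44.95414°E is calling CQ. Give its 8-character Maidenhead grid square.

Add 180° to longitude and 90° to latitude: 224.95414, 83.89724.
Field: 224.95414/20 → 11 → L, 83.89724/10 → 8 → I; chars LI.
Square: 4.95414/2 → 2, 3.89724/1 → 3; chars 23.
Subsquare: 0.95414/0.0833333 → 11 → l, 0.89724/0.0416667 → 21 → v; chars lv.
Extended square: 0.03747/0.00833333 → 4, 0.02224/0.00416667 → 5; chars 45.

LI23lv45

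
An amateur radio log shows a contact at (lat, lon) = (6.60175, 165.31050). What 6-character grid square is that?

RJ26po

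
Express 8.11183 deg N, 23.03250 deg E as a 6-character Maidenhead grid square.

Offset from 180°W / 90°S: lon 203.0325°, lat 98.1118°.
Field: lon ⌊203.0325/20⌋ = 10 → K; lat ⌊98.1118/10⌋ = 9 → J.
Square: lon ⌊3.0325/2⌋ = 1; lat ⌊8.1118/1⌋ = 8.
Subsquare: lon ⌊1.0325/0.0833333⌋ = 12 → m; lat ⌊0.1118/0.0416667⌋ = 2 → c.

KJ18mc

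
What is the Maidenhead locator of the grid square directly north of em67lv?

Latitude subsquare v = 21; +1 → 22 = w.
The longitude characters are unchanged.

EM67lw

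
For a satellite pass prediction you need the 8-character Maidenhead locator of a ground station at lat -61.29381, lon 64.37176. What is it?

MC28eq49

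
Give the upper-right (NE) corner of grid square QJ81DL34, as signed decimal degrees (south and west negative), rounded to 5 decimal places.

1.47917, 156.28333

Field Q=16, J=9: +16·20° lon, +9·10° lat → SW at lon 140°, lat 0°.
Square 8, 1: +8·2° lon, +1·1° lat → SW at lon 156°, lat 1°.
Subsquare d=3, l=11: +3·0.0833333° lon, +11·0.0416667° lat → SW at lon 156.25°, lat 1.45833°.
Extended square 3, 4: +3·0.00833333° lon, +4·0.00416667° lat → SW at lon 156.275°, lat 1.475°.
Cell spans 0.00833333° lon × 0.00416667° lat. NE corner is SW corner plus one full cell.
latitude 1.47917, longitude 156.28333.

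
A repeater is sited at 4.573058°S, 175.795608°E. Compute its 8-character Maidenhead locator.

RI75vk52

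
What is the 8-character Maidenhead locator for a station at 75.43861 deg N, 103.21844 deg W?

Add 180° to longitude and 90° to latitude: 76.78156, 165.43861.
Field: 76.78156/20 → 3 → D, 165.43861/10 → 16 → Q; chars DQ.
Square: 16.78156/2 → 8, 5.43861/1 → 5; chars 85.
Subsquare: 0.78156/0.0833333 → 9 → j, 0.43861/0.0416667 → 10 → k; chars jk.
Extended square: 0.03156/0.00833333 → 3, 0.02194/0.00416667 → 5; chars 35.

DQ85jk35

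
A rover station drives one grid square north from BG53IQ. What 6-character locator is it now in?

BG53ir

Latitude subsquare q = 16; +1 → 17 = r.
The longitude characters are unchanged.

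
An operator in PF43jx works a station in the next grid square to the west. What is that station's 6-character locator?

Longitude subsquare j = 9; −1 → 8 = i.
The latitude characters are unchanged.

PF43ix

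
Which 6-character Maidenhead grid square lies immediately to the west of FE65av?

Longitude subsquare a = 0; −1 → -1, wraps to 23 = x, carry into square.
Longitude square 6; −1 → 5.
The latitude characters are unchanged.

FE55xv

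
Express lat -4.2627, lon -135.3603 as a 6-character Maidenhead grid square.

CI25hr

Offset from 180°W / 90°S: lon 44.6397°, lat 85.7373°.
Field: 44.6397/20 → 2 → C, 85.7373/10 → 8 → I; chars CI.
Square: 4.6397/2 → 2, 5.7373/1 → 5; chars 25.
Subsquare: 0.6397/0.0833333 → 7 → h, 0.7373/0.0416667 → 17 → r; chars hr.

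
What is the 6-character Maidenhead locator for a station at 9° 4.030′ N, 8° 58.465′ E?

JJ49lb

Add 180° to longitude and 90° to latitude: 188.9744, 99.0672.
Field: lon ⌊188.9744/20⌋ = 9 → J; lat ⌊99.0672/10⌋ = 9 → J.
Square: lon ⌊8.9744/2⌋ = 4; lat ⌊9.0672/1⌋ = 9.
Subsquare: lon ⌊0.9744/0.0833333⌋ = 11 → l; lat ⌊0.0672/0.0416667⌋ = 1 → b.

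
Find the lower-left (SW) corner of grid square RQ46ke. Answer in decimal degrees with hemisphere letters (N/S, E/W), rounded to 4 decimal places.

Field R=17, Q=16: +17·20° lon, +16·10° lat → SW at lon 160°, lat 70°.
Square 4, 6: +4·2° lon, +6·1° lat → SW at lon 168°, lat 76°.
Subsquare k=10, e=4: +10·0.0833333° lon, +4·0.0416667° lat → SW at lon 168.833°, lat 76.1667°.
latitude 76.1667° N, longitude 168.8333° E.

76.1667° N, 168.8333° E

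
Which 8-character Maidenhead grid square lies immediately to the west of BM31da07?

BM31ca97

Longitude extended square 0; −1 → -1, wraps to 9, carry into subsquare.
Longitude subsquare d = 3; −1 → 2 = c.
The latitude characters are unchanged.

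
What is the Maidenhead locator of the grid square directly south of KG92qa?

KG91qx

Latitude subsquare a = 0; −1 → -1, wraps to 23 = x, carry into square.
Latitude square 2; −1 → 1.
The longitude characters are unchanged.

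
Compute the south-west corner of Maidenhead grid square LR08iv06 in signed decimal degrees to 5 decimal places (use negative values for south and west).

88.90000, 40.66667

Field L=11, R=17: +11·20° lon, +17·10° lat → SW at lon 40°, lat 80°.
Square 0, 8: +0·2° lon, +8·1° lat → SW at lon 40°, lat 88°.
Subsquare i=8, v=21: +8·0.0833333° lon, +21·0.0416667° lat → SW at lon 40.6667°, lat 88.875°.
Extended square 0, 6: +0·0.00833333° lon, +6·0.00416667° lat → SW at lon 40.6667°, lat 88.9°.
latitude 88.90000, longitude 40.66667.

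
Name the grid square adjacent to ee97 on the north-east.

Longitude square 9; +1 → 10, wraps to 0, carry into field.
Longitude field E = 4; +1 → 5 = F.
Latitude square 7; +1 → 8.

FE08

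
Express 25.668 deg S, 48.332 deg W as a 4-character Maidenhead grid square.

Offset from 180°W / 90°S: lon 131.67°, lat 64.33°.
Field (20°×10°, letters A–R): lon ⌊131.67/20⌋ = 6 → G; lat ⌊64.33/10⌋ = 6 → G.
Square (2°×1°, digits 0–9): lon ⌊11.67/2⌋ = 5; lat ⌊4.33/1⌋ = 4.

GG54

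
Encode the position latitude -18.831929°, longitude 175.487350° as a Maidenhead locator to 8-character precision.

RH71re80

Add 180° to longitude and 90° to latitude: 355.48735, 71.16807.
Field: lon ⌊355.48735/20⌋ = 17 → R; lat ⌊71.16807/10⌋ = 7 → H.
Square: lon ⌊15.48735/2⌋ = 7; lat ⌊1.16807/1⌋ = 1.
Subsquare: lon ⌊1.48735/0.0833333⌋ = 17 → r; lat ⌊0.16807/0.0416667⌋ = 4 → e.
Extended square: lon ⌊0.07068/0.00833333⌋ = 8; lat ⌊0.00140/0.00416667⌋ = 0.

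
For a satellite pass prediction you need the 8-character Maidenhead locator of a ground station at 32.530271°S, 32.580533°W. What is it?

Offset from 180°W / 90°S: lon 147.41947°, lat 57.46973°.
Field: 147.41947/20 → 7 → H, 57.46973/10 → 5 → F; chars HF.
Square: 7.41947/2 → 3, 7.46973/1 → 7; chars 37.
Subsquare: 1.41947/0.0833333 → 17 → r, 0.46973/0.0416667 → 11 → l; chars rl.
Extended square: 0.00280/0.00833333 → 0, 0.01140/0.00416667 → 2; chars 02.

HF37rl02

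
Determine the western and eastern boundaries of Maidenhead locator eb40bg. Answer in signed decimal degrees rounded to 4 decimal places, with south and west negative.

-91.9167, -91.8333

Field E=4, B=1: +4·20° lon, +1·10° lat → SW at lon -100°, lat -80°.
Square 4, 0: +4·2° lon, +0·1° lat → SW at lon -92°, lat -80°.
Subsquare b=1, g=6: +1·0.0833333° lon, +6·0.0416667° lat → SW at lon -91.9167°, lat -79.75°.
Cell spans 0.0833333° lon × 0.0416667° lat.
west -91.9167, east -91.8333.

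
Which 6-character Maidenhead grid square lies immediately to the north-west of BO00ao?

AO90xp

Longitude subsquare a = 0; −1 → -1, wraps to 23 = x, carry into square.
Longitude square 0; −1 → -1, wraps to 9, carry into field.
Longitude field B = 1; −1 → 0 = A.
Latitude subsquare o = 14; +1 → 15 = p.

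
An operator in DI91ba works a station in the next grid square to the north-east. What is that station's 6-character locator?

DI91cb

Longitude subsquare b = 1; +1 → 2 = c.
Latitude subsquare a = 0; +1 → 1 = b.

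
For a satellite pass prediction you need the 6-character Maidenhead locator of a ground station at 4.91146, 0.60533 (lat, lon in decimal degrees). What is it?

Shift to the Maidenhead origin (180°W, 90°S): lon 180.6053, lat 94.9115.
Field (20°×10°, letters A–R): 180.6053/20 → 9 → J, 94.9115/10 → 9 → J; chars JJ.
Square (2°×1°, digits 0–9): 0.6053/2 → 0, 4.9115/1 → 4; chars 04.
Subsquare (5′×2.5′, letters a–x): 0.6053/0.0833333 → 7 → h, 0.9115/0.0416667 → 21 → v; chars hv.

JJ04hv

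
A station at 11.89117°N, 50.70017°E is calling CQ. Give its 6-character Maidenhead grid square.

LK51iv

Offset from 180°W / 90°S: lon 230.7002°, lat 101.8912°.
Field: lon ⌊230.7002/20⌋ = 11 → L; lat ⌊101.8912/10⌋ = 10 → K.
Square: lon ⌊10.7002/2⌋ = 5; lat ⌊1.8912/1⌋ = 1.
Subsquare: lon ⌊0.7002/0.0833333⌋ = 8 → i; lat ⌊0.8912/0.0416667⌋ = 21 → v.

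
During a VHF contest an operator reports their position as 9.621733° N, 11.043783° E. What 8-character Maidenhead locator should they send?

Add 180° to longitude and 90° to latitude: 191.04378, 99.62173.
Field (20°×10°, letters A–R): 191.04378/20 → 9 → J, 99.62173/10 → 9 → J; chars JJ.
Square (2°×1°, digits 0–9): 11.04378/2 → 5, 9.62173/1 → 9; chars 59.
Subsquare (5′×2.5′, letters a–x): 1.04378/0.0833333 → 12 → m, 0.62173/0.0416667 → 14 → o; chars mo.
Extended square (30″×15″, digits 0–9): 0.04378/0.00833333 → 5, 0.03840/0.00416667 → 9; chars 59.

JJ59mo59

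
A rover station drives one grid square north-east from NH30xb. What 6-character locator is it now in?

Longitude subsquare x = 23; +1 → 24, wraps to 0 = a, carry into square.
Longitude square 3; +1 → 4.
Latitude subsquare b = 1; +1 → 2 = c.

NH40ac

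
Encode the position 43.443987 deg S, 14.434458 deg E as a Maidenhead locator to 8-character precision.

Add 180° to longitude and 90° to latitude: 194.43446, 46.55601.
Field: lon ⌊194.43446/20⌋ = 9 → J; lat ⌊46.55601/10⌋ = 4 → E.
Square: lon ⌊14.43446/2⌋ = 7; lat ⌊6.55601/1⌋ = 6.
Subsquare: lon ⌊0.43446/0.0833333⌋ = 5 → f; lat ⌊0.55601/0.0416667⌋ = 13 → n.
Extended square: lon ⌊0.01779/0.00833333⌋ = 2; lat ⌊0.01435/0.00416667⌋ = 3.

JE76fn23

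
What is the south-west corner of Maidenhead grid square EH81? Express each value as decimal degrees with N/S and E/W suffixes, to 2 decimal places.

19.00° S, 84.00° W

Field E=4, H=7: +4·20° lon, +7·10° lat → SW at lon -100°, lat -20°.
Square 8, 1: +8·2° lon, +1·1° lat → SW at lon -84°, lat -19°.
latitude 19.00° S, longitude 84.00° W.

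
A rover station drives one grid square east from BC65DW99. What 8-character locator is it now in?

BC65ew09

Longitude extended square 9; +1 → 10, wraps to 0, carry into subsquare.
Longitude subsquare d = 3; +1 → 4 = e.
The latitude characters are unchanged.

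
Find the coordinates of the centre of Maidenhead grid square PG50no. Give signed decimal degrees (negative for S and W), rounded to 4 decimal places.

-29.3958, 131.1250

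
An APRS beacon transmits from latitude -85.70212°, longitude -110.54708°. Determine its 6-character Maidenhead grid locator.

DA44rh

Offset from 180°W / 90°S: lon 69.4529°, lat 4.2979°.
Field (20°×10°, letters A–R): lon ⌊69.4529/20⌋ = 3 → D; lat ⌊4.2979/10⌋ = 0 → A.
Square (2°×1°, digits 0–9): lon ⌊9.4529/2⌋ = 4; lat ⌊4.2979/1⌋ = 4.
Subsquare (5′×2.5′, letters a–x): lon ⌊1.4529/0.0833333⌋ = 17 → r; lat ⌊0.2979/0.0416667⌋ = 7 → h.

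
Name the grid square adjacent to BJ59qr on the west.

BJ59pr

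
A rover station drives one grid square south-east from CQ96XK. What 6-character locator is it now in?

DQ06aj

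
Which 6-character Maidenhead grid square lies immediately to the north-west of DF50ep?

Longitude subsquare e = 4; −1 → 3 = d.
Latitude subsquare p = 15; +1 → 16 = q.

DF50dq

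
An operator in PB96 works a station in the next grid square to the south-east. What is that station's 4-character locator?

Longitude square 9; +1 → 10, wraps to 0, carry into field.
Longitude field P = 15; +1 → 16 = Q.
Latitude square 6; −1 → 5.

QB05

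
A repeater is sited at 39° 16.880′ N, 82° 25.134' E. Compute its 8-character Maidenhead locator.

NM19fg07

Offset from 180°W / 90°S: lon 262.41890°, lat 129.28133°.
Field: 262.41890/20 → 13 → N, 129.28133/10 → 12 → M; chars NM.
Square: 2.41890/2 → 1, 9.28133/1 → 9; chars 19.
Subsquare: 0.41890/0.0833333 → 5 → f, 0.28133/0.0416667 → 6 → g; chars fg.
Extended square: 0.00223/0.00833333 → 0, 0.03133/0.00416667 → 7; chars 07.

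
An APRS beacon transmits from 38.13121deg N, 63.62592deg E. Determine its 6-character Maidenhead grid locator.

Add 180° to longitude and 90° to latitude: 243.6259, 128.1312.
Field: 243.6259/20 → 12 → M, 128.1312/10 → 12 → M; chars MM.
Square: 3.6259/2 → 1, 8.1312/1 → 8; chars 18.
Subsquare: 1.6259/0.0833333 → 19 → t, 0.1312/0.0416667 → 3 → d; chars td.

MM18td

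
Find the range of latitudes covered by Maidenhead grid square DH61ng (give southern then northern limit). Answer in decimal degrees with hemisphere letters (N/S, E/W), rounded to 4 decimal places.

18.7500° S, 18.7083° S

Field D=3, H=7: +3·20° lon, +7·10° lat → SW at lon -120°, lat -20°.
Square 6, 1: +6·2° lon, +1·1° lat → SW at lon -108°, lat -19°.
Subsquare n=13, g=6: +13·0.0833333° lon, +6·0.0416667° lat → SW at lon -106.917°, lat -18.75°.
Cell spans 0.0833333° lon × 0.0416667° lat.
south 18.7500° S, north 18.7083° S.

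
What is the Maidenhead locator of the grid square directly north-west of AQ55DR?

AQ55cs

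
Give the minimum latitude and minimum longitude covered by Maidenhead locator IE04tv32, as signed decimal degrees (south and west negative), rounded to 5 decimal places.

-45.11667, -18.39167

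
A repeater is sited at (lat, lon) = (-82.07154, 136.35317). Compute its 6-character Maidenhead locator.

PA87ew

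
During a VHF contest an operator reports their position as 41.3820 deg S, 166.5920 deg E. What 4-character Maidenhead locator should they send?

RE38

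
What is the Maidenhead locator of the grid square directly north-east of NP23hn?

Longitude subsquare h = 7; +1 → 8 = i.
Latitude subsquare n = 13; +1 → 14 = o.

NP23io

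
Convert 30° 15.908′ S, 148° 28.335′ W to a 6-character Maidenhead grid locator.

BF59sr

Offset from 180°W / 90°S: lon 31.5277°, lat 59.7349°.
Field: lon ⌊31.5277/20⌋ = 1 → B; lat ⌊59.7349/10⌋ = 5 → F.
Square: lon ⌊11.5277/2⌋ = 5; lat ⌊9.7349/1⌋ = 9.
Subsquare: lon ⌊1.5277/0.0833333⌋ = 18 → s; lat ⌊0.7349/0.0416667⌋ = 17 → r.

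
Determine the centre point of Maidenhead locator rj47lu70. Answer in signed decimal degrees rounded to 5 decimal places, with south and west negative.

7.83542, 168.97917

Field R=17, J=9: +17·20° lon, +9·10° lat → SW at lon 160°, lat 0°.
Square 4, 7: +4·2° lon, +7·1° lat → SW at lon 168°, lat 7°.
Subsquare l=11, u=20: +11·0.0833333° lon, +20·0.0416667° lat → SW at lon 168.917°, lat 7.83333°.
Extended square 7, 0: +7·0.00833333° lon, +0·0.00416667° lat → SW at lon 168.975°, lat 7.83333°.
Cell spans 0.00833333° lon × 0.00416667° lat. Centre is SW corner plus half of each.
latitude 7.83542, longitude 168.97917.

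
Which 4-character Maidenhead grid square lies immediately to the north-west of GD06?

FD97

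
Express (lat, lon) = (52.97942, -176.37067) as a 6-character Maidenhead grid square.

AO12tx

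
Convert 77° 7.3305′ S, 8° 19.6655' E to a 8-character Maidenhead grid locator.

JB42dv90

Add 180° to longitude and 90° to latitude: 188.32776, 12.87783.
Field: 188.32776/20 → 9 → J, 12.87783/10 → 1 → B; chars JB.
Square: 8.32776/2 → 4, 2.87783/1 → 2; chars 42.
Subsquare: 0.32776/0.0833333 → 3 → d, 0.87783/0.0416667 → 21 → v; chars dv.
Extended square: 0.07776/0.00833333 → 9, 0.00283/0.00416667 → 0; chars 90.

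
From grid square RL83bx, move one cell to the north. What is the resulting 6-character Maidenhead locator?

Latitude subsquare x = 23; +1 → 24, wraps to 0 = a, carry into square.
Latitude square 3; +1 → 4.
The longitude characters are unchanged.

RL84ba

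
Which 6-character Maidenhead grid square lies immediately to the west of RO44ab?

Longitude subsquare a = 0; −1 → -1, wraps to 23 = x, carry into square.
Longitude square 4; −1 → 3.
The latitude characters are unchanged.

RO34xb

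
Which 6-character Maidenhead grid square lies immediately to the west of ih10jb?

IH10ib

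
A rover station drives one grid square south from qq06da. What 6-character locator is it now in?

QQ05dx

Latitude subsquare a = 0; −1 → -1, wraps to 23 = x, carry into square.
Latitude square 6; −1 → 5.
The longitude characters are unchanged.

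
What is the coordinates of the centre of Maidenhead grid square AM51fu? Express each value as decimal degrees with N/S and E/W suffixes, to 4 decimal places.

31.8542° N, 169.5417° W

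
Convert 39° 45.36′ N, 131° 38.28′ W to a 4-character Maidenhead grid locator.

Offset from 180°W / 90°S: lon 48.36°, lat 129.76°.
Field: lon ⌊48.36/20⌋ = 2 → C; lat ⌊129.76/10⌋ = 12 → M.
Square: lon ⌊8.36/2⌋ = 4; lat ⌊9.76/1⌋ = 9.

CM49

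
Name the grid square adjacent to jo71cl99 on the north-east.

JO71dm00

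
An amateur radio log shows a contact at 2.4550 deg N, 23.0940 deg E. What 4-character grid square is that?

Offset from 180°W / 90°S: lon 203.09°, lat 92.45°.
Field (20°×10°, letters A–R): lon ⌊203.09/20⌋ = 10 → K; lat ⌊92.45/10⌋ = 9 → J.
Square (2°×1°, digits 0–9): lon ⌊3.09/2⌋ = 1; lat ⌊2.45/1⌋ = 2.

KJ12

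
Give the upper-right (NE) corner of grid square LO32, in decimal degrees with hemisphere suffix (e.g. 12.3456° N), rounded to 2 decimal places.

53.00° N, 48.00° E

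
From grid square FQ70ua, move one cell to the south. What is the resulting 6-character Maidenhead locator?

FP79ux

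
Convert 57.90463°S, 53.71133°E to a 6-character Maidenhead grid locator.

LD62uc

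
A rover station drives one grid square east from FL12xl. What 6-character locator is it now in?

FL22al

Longitude subsquare x = 23; +1 → 24, wraps to 0 = a, carry into square.
Longitude square 1; +1 → 2.
The latitude characters are unchanged.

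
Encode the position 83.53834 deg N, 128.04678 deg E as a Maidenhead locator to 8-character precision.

PR43am59

Add 180° to longitude and 90° to latitude: 308.04678, 173.53834.
Field: lon ⌊308.04678/20⌋ = 15 → P; lat ⌊173.53834/10⌋ = 17 → R.
Square: lon ⌊8.04678/2⌋ = 4; lat ⌊3.53834/1⌋ = 3.
Subsquare: lon ⌊0.04678/0.0833333⌋ = 0 → a; lat ⌊0.53834/0.0416667⌋ = 12 → m.
Extended square: lon ⌊0.04678/0.00833333⌋ = 5; lat ⌊0.03834/0.00416667⌋ = 9.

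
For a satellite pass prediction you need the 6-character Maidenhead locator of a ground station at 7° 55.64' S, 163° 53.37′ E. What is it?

Add 180° to longitude and 90° to latitude: 343.8895, 82.0727.
Field (20°×10°, letters A–R): 343.8895/20 → 17 → R, 82.0727/10 → 8 → I; chars RI.
Square (2°×1°, digits 0–9): 3.8895/2 → 1, 2.0727/1 → 2; chars 12.
Subsquare (5′×2.5′, letters a–x): 1.8895/0.0833333 → 22 → w, 0.0727/0.0416667 → 1 → b; chars wb.

RI12wb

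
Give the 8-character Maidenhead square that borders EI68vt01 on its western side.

EI68ut91

Longitude extended square 0; −1 → -1, wraps to 9, carry into subsquare.
Longitude subsquare v = 21; −1 → 20 = u.
The latitude characters are unchanged.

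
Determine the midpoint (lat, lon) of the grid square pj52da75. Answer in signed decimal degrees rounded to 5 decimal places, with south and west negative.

Field P=15, J=9: +15·20° lon, +9·10° lat → SW at lon 120°, lat 0°.
Square 5, 2: +5·2° lon, +2·1° lat → SW at lon 130°, lat 2°.
Subsquare d=3, a=0: +3·0.0833333° lon, +0·0.0416667° lat → SW at lon 130.25°, lat 2°.
Extended square 7, 5: +7·0.00833333° lon, +5·0.00416667° lat → SW at lon 130.308°, lat 2.02083°.
Cell spans 0.00833333° lon × 0.00416667° lat. Centre is SW corner plus half of each.
latitude 2.02292, longitude 130.31250.

2.02292, 130.31250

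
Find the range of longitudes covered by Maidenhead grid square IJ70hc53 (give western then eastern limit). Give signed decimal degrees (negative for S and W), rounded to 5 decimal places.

-5.37500, -5.36667

Field I=8, J=9: +8·20° lon, +9·10° lat → SW at lon -20°, lat 0°.
Square 7, 0: +7·2° lon, +0·1° lat → SW at lon -6°, lat 0°.
Subsquare h=7, c=2: +7·0.0833333° lon, +2·0.0416667° lat → SW at lon -5.41667°, lat 0.0833333°.
Extended square 5, 3: +5·0.00833333° lon, +3·0.00416667° lat → SW at lon -5.375°, lat 0.0958333°.
Cell spans 0.00833333° lon × 0.00416667° lat.
west -5.37500, east -5.36667.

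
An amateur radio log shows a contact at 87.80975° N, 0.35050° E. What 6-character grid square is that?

JR07et

Add 180° to longitude and 90° to latitude: 180.3505, 177.8098.
Field: 180.3505/20 → 9 → J, 177.8098/10 → 17 → R; chars JR.
Square: 0.3505/2 → 0, 7.8098/1 → 7; chars 07.
Subsquare: 0.3505/0.0833333 → 4 → e, 0.8098/0.0416667 → 19 → t; chars et.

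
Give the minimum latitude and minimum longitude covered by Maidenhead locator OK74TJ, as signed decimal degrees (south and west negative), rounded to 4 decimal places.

Field O=14, K=10: +14·20° lon, +10·10° lat → SW at lon 100°, lat 10°.
Square 7, 4: +7·2° lon, +4·1° lat → SW at lon 114°, lat 14°.
Subsquare t=19, j=9: +19·0.0833333° lon, +9·0.0416667° lat → SW at lon 115.583°, lat 14.375°.
latitude 14.3750, longitude 115.5833.

14.3750, 115.5833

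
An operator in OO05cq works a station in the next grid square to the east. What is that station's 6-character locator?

Longitude subsquare c = 2; +1 → 3 = d.
The latitude characters are unchanged.

OO05dq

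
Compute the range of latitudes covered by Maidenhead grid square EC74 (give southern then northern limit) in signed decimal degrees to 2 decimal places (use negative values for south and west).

Field E=4, C=2: +4·20° lon, +2·10° lat → SW at lon -100°, lat -70°.
Square 7, 4: +7·2° lon, +4·1° lat → SW at lon -86°, lat -66°.
Cell spans 2° lon × 1° lat.
south -66.00, north -65.00.

-66.00, -65.00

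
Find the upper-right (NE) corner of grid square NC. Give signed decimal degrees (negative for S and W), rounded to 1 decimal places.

Field N=13, C=2: +13·20° lon, +2·10° lat → SW at lon 80°, lat -70°.
Cell spans 20° lon × 10° lat. NE corner is SW corner plus one full cell.
latitude -60.0, longitude 100.0.

-60.0, 100.0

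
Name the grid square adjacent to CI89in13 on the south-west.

CI89in02

Longitude extended square 1; −1 → 0.
Latitude extended square 3; −1 → 2.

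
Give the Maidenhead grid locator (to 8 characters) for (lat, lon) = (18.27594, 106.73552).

OK38ig86

Shift to the Maidenhead origin (180°W, 90°S): lon 286.73552, lat 108.27594.
Field (20°×10°, letters A–R): lon ⌊286.73552/20⌋ = 14 → O; lat ⌊108.27594/10⌋ = 10 → K.
Square (2°×1°, digits 0–9): lon ⌊6.73552/2⌋ = 3; lat ⌊8.27594/1⌋ = 8.
Subsquare (5′×2.5′, letters a–x): lon ⌊0.73552/0.0833333⌋ = 8 → i; lat ⌊0.27594/0.0416667⌋ = 6 → g.
Extended square (30″×15″, digits 0–9): lon ⌊0.06885/0.00833333⌋ = 8; lat ⌊0.02594/0.00416667⌋ = 6.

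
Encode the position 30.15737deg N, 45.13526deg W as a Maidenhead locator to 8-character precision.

Offset from 180°W / 90°S: lon 134.86474°, lat 120.15737°.
Field: lon ⌊134.86474/20⌋ = 6 → G; lat ⌊120.15737/10⌋ = 12 → M.
Square: lon ⌊14.86474/2⌋ = 7; lat ⌊0.15737/1⌋ = 0.
Subsquare: lon ⌊0.86474/0.0833333⌋ = 10 → k; lat ⌊0.15737/0.0416667⌋ = 3 → d.
Extended square: lon ⌊0.03141/0.00833333⌋ = 3; lat ⌊0.03237/0.00416667⌋ = 7.

GM70kd37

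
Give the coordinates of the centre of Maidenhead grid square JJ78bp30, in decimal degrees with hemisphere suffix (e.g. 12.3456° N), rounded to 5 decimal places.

8.62708° N, 14.11250° E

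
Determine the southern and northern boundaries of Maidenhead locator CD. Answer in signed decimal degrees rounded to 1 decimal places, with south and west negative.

-60.0, -50.0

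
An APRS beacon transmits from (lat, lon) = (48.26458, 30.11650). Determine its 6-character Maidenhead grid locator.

KN58bg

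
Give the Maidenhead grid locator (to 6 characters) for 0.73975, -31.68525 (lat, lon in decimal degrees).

HJ40dr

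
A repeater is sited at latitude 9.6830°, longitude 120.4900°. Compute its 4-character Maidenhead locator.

Add 180° to longitude and 90° to latitude: 300.49, 99.68.
Field: lon ⌊300.49/20⌋ = 15 → P; lat ⌊99.68/10⌋ = 9 → J.
Square: lon ⌊0.49/2⌋ = 0; lat ⌊9.68/1⌋ = 9.

PJ09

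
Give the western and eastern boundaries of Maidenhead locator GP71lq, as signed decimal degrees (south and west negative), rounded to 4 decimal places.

Field G=6, P=15: +6·20° lon, +15·10° lat → SW at lon -60°, lat 60°.
Square 7, 1: +7·2° lon, +1·1° lat → SW at lon -46°, lat 61°.
Subsquare l=11, q=16: +11·0.0833333° lon, +16·0.0416667° lat → SW at lon -45.0833°, lat 61.6667°.
Cell spans 0.0833333° lon × 0.0416667° lat.
west -45.0833, east -45.0000.

-45.0833, -45.0000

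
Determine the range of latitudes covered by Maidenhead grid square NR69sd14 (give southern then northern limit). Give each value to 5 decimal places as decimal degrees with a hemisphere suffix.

Field N=13, R=17: +13·20° lon, +17·10° lat → SW at lon 80°, lat 80°.
Square 6, 9: +6·2° lon, +9·1° lat → SW at lon 92°, lat 89°.
Subsquare s=18, d=3: +18·0.0833333° lon, +3·0.0416667° lat → SW at lon 93.5°, lat 89.125°.
Extended square 1, 4: +1·0.00833333° lon, +4·0.00416667° lat → SW at lon 93.5083°, lat 89.1417°.
Cell spans 0.00833333° lon × 0.00416667° lat.
south 89.14167° N, north 89.14583° N.

89.14167° N, 89.14583° N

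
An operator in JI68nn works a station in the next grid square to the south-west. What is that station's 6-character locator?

JI68mm

Longitude subsquare n = 13; −1 → 12 = m.
Latitude subsquare n = 13; −1 → 12 = m.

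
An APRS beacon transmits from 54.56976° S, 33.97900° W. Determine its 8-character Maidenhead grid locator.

HD35ak23

Add 180° to longitude and 90° to latitude: 146.02100, 35.43024.
Field: lon ⌊146.02100/20⌋ = 7 → H; lat ⌊35.43024/10⌋ = 3 → D.
Square: lon ⌊6.02100/2⌋ = 3; lat ⌊5.43024/1⌋ = 5.
Subsquare: lon ⌊0.02100/0.0833333⌋ = 0 → a; lat ⌊0.43024/0.0416667⌋ = 10 → k.
Extended square: lon ⌊0.02100/0.00833333⌋ = 2; lat ⌊0.01357/0.00416667⌋ = 3.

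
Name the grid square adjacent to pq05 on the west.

OQ95

Longitude square 0; −1 → -1, wraps to 9, carry into field.
Longitude field P = 15; −1 → 14 = O.
The latitude characters are unchanged.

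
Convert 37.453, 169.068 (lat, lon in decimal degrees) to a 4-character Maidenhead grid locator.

RM47

Shift to the Maidenhead origin (180°W, 90°S): lon 349.07, lat 127.45.
Field (20°×10°, letters A–R): 349.07/20 → 17 → R, 127.45/10 → 12 → M; chars RM.
Square (2°×1°, digits 0–9): 9.07/2 → 4, 7.45/1 → 7; chars 47.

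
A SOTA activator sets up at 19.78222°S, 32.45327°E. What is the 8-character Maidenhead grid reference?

KH60ff42

Shift to the Maidenhead origin (180°W, 90°S): lon 212.45327, lat 70.21778.
Field: lon ⌊212.45327/20⌋ = 10 → K; lat ⌊70.21778/10⌋ = 7 → H.
Square: lon ⌊12.45327/2⌋ = 6; lat ⌊0.21778/1⌋ = 0.
Subsquare: lon ⌊0.45327/0.0833333⌋ = 5 → f; lat ⌊0.21778/0.0416667⌋ = 5 → f.
Extended square: lon ⌊0.03660/0.00833333⌋ = 4; lat ⌊0.00945/0.00416667⌋ = 2.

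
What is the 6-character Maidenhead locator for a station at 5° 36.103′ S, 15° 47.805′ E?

JI74vj

Add 180° to longitude and 90° to latitude: 195.7968, 84.3983.
Field: 195.7968/20 → 9 → J, 84.3983/10 → 8 → I; chars JI.
Square: 15.7968/2 → 7, 4.3983/1 → 4; chars 74.
Subsquare: 1.7968/0.0833333 → 21 → v, 0.3983/0.0416667 → 9 → j; chars vj.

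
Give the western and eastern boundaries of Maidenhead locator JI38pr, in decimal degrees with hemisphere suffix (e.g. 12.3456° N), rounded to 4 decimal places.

Field J=9, I=8: +9·20° lon, +8·10° lat → SW at lon 0°, lat -10°.
Square 3, 8: +3·2° lon, +8·1° lat → SW at lon 6°, lat -2°.
Subsquare p=15, r=17: +15·0.0833333° lon, +17·0.0416667° lat → SW at lon 7.25°, lat -1.29167°.
Cell spans 0.0833333° lon × 0.0416667° lat.
west 7.2500° E, east 7.3333° E.

7.2500° E, 7.3333° E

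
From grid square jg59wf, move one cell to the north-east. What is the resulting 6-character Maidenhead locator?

JG59xg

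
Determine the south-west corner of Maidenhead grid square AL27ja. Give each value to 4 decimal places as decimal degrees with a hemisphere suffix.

Field A=0, L=11: +0·20° lon, +11·10° lat → SW at lon -180°, lat 20°.
Square 2, 7: +2·2° lon, +7·1° lat → SW at lon -176°, lat 27°.
Subsquare j=9, a=0: +9·0.0833333° lon, +0·0.0416667° lat → SW at lon -175.25°, lat 27°.
latitude 27.0000° N, longitude 175.2500° W.

27.0000° N, 175.2500° W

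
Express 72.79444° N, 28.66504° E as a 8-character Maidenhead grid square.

KQ42ht90

Add 180° to longitude and 90° to latitude: 208.66504, 162.79444.
Field: lon ⌊208.66504/20⌋ = 10 → K; lat ⌊162.79444/10⌋ = 16 → Q.
Square: lon ⌊8.66504/2⌋ = 4; lat ⌊2.79444/1⌋ = 2.
Subsquare: lon ⌊0.66504/0.0833333⌋ = 7 → h; lat ⌊0.79444/0.0416667⌋ = 19 → t.
Extended square: lon ⌊0.08171/0.00833333⌋ = 9; lat ⌊0.00277/0.00416667⌋ = 0.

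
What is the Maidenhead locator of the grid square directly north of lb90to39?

LB90tp30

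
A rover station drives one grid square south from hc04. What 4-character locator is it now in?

HC03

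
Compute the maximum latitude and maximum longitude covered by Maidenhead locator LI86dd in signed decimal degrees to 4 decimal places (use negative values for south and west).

-3.8333, 56.3333

Field L=11, I=8: +11·20° lon, +8·10° lat → SW at lon 40°, lat -10°.
Square 8, 6: +8·2° lon, +6·1° lat → SW at lon 56°, lat -4°.
Subsquare d=3, d=3: +3·0.0833333° lon, +3·0.0416667° lat → SW at lon 56.25°, lat -3.875°.
Cell spans 0.0833333° lon × 0.0416667° lat. NE corner is SW corner plus one full cell.
latitude -3.8333, longitude 56.3333.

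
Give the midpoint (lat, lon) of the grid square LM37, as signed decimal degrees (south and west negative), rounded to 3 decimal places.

37.500, 47.000

Field L=11, M=12: +11·20° lon, +12·10° lat → SW at lon 40°, lat 30°.
Square 3, 7: +3·2° lon, +7·1° lat → SW at lon 46°, lat 37°.
Cell spans 2° lon × 1° lat. Centre is SW corner plus half of each.
latitude 37.500, longitude 47.000.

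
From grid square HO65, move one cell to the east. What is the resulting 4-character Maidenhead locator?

HO75

Longitude square 6; +1 → 7.
The latitude characters are unchanged.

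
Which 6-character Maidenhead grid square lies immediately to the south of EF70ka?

EE79kx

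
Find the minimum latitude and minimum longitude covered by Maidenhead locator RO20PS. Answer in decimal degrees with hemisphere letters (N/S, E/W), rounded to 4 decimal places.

50.7500° N, 165.2500° E

Field R=17, O=14: +17·20° lon, +14·10° lat → SW at lon 160°, lat 50°.
Square 2, 0: +2·2° lon, +0·1° lat → SW at lon 164°, lat 50°.
Subsquare p=15, s=18: +15·0.0833333° lon, +18·0.0416667° lat → SW at lon 165.25°, lat 50.75°.
latitude 50.7500° N, longitude 165.2500° E.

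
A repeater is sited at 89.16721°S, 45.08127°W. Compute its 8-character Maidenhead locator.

GA70lt09

Offset from 180°W / 90°S: lon 134.91873°, lat 0.83279°.
Field: lon ⌊134.91873/20⌋ = 6 → G; lat ⌊0.83279/10⌋ = 0 → A.
Square: lon ⌊14.91873/2⌋ = 7; lat ⌊0.83279/1⌋ = 0.
Subsquare: lon ⌊0.91873/0.0833333⌋ = 11 → l; lat ⌊0.83279/0.0416667⌋ = 19 → t.
Extended square: lon ⌊0.00206/0.00833333⌋ = 0; lat ⌊0.04112/0.00416667⌋ = 9.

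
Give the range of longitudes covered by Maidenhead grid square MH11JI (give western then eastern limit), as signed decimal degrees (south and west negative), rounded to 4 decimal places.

62.7500, 62.8333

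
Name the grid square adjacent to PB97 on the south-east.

QB06

Longitude square 9; +1 → 10, wraps to 0, carry into field.
Longitude field P = 15; +1 → 16 = Q.
Latitude square 7; −1 → 6.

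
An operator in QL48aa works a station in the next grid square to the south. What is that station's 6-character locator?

Latitude subsquare a = 0; −1 → -1, wraps to 23 = x, carry into square.
Latitude square 8; −1 → 7.
The longitude characters are unchanged.

QL47ax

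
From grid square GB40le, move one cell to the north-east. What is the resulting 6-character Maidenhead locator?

GB40mf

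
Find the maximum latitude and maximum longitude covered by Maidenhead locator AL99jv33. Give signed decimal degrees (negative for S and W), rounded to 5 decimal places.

Field A=0, L=11: +0·20° lon, +11·10° lat → SW at lon -180°, lat 20°.
Square 9, 9: +9·2° lon, +9·1° lat → SW at lon -162°, lat 29°.
Subsquare j=9, v=21: +9·0.0833333° lon, +21·0.0416667° lat → SW at lon -161.25°, lat 29.875°.
Extended square 3, 3: +3·0.00833333° lon, +3·0.00416667° lat → SW at lon -161.225°, lat 29.8875°.
Cell spans 0.00833333° lon × 0.00416667° lat. NE corner is SW corner plus one full cell.
latitude 29.89167, longitude -161.21667.

29.89167, -161.21667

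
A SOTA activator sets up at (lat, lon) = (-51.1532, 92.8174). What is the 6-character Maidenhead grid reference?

ND68ju

Add 180° to longitude and 90° to latitude: 272.8174, 38.8468.
Field: lon ⌊272.8174/20⌋ = 13 → N; lat ⌊38.8468/10⌋ = 3 → D.
Square: lon ⌊12.8174/2⌋ = 6; lat ⌊8.8468/1⌋ = 8.
Subsquare: lon ⌊0.8174/0.0833333⌋ = 9 → j; lat ⌊0.8468/0.0416667⌋ = 20 → u.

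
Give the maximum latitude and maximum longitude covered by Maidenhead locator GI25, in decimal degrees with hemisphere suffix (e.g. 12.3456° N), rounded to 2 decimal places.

4.00° S, 54.00° W

Field G=6, I=8: +6·20° lon, +8·10° lat → SW at lon -60°, lat -10°.
Square 2, 5: +2·2° lon, +5·1° lat → SW at lon -56°, lat -5°.
Cell spans 2° lon × 1° lat. NE corner is SW corner plus one full cell.
latitude 4.00° S, longitude 54.00° W.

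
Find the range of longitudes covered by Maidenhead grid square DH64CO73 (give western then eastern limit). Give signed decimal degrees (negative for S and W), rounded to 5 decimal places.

-107.77500, -107.76667

Field D=3, H=7: +3·20° lon, +7·10° lat → SW at lon -120°, lat -20°.
Square 6, 4: +6·2° lon, +4·1° lat → SW at lon -108°, lat -16°.
Subsquare c=2, o=14: +2·0.0833333° lon, +14·0.0416667° lat → SW at lon -107.833°, lat -15.4167°.
Extended square 7, 3: +7·0.00833333° lon, +3·0.00416667° lat → SW at lon -107.775°, lat -15.4042°.
Cell spans 0.00833333° lon × 0.00416667° lat.
west -107.77500, east -107.76667.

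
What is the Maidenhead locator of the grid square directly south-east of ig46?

IG55

Longitude square 4; +1 → 5.
Latitude square 6; −1 → 5.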